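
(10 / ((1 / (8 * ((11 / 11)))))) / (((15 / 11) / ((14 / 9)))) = 2464 / 27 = 91.26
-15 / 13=-1.15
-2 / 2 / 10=-1 / 10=-0.10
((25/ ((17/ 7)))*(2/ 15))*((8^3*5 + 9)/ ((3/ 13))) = 2337790/ 153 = 15279.67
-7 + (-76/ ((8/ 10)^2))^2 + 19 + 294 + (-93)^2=368905/ 16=23056.56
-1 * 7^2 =-49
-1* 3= -3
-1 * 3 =-3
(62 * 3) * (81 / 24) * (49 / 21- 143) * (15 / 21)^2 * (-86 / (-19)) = -189852525 / 931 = -203923.23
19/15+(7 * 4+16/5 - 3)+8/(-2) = 382/15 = 25.47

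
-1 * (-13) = 13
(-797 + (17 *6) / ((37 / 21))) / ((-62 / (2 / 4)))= 27347 / 4588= 5.96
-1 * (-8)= 8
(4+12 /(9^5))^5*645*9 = 650586726438134873288867840 /109418989131512359209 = 5945830.17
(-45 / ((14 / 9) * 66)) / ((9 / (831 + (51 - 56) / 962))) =-11991255 / 296296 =-40.47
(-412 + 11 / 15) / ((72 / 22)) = -67859 / 540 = -125.66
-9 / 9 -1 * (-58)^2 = -3365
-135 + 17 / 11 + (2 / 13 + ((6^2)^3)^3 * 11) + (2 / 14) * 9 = 1118276682875796429 / 1001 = 1117159523352443.99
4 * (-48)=-192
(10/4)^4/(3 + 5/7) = 10.52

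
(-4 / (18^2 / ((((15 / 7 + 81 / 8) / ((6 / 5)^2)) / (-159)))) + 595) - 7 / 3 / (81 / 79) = 5129849437 / 8654688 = 592.72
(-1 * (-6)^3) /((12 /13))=234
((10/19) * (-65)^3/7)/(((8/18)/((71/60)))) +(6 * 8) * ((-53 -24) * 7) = -86022933/1064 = -80848.62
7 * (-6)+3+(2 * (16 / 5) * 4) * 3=189 / 5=37.80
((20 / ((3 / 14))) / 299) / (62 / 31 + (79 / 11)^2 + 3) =0.01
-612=-612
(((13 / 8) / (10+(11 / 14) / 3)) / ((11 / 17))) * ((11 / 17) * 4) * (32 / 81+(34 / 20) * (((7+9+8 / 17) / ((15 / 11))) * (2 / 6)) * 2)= 519064 / 58185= 8.92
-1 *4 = -4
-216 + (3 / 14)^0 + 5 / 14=-214.64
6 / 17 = 0.35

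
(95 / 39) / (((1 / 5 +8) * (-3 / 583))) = -276925 / 4797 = -57.73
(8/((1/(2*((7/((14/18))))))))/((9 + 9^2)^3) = 2/10125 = 0.00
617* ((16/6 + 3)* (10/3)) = 104890/9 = 11654.44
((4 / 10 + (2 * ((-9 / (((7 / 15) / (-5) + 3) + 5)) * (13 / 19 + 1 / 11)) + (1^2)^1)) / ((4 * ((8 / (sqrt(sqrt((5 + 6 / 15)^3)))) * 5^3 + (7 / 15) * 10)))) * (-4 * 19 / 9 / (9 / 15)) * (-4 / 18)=-706065625000000 * 15^(1 / 4) / 1375945209743435397- 5535554500 * 15^(3 / 4) / 152882801082603933 + 232493289 / 50960933694201311 + 1976983750000 * sqrt(15) / 458648403247811799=-0.00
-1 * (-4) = 4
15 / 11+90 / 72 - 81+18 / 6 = -3317 / 44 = -75.39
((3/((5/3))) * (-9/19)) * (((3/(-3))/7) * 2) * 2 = 0.49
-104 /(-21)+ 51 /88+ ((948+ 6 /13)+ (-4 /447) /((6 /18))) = 3414796015 /3579576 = 953.97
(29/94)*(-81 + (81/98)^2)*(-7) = 22369527/128968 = 173.45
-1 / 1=-1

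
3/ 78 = 1/ 26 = 0.04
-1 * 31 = -31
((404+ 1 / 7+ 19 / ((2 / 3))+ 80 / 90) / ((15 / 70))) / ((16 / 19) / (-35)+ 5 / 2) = 72651250 / 88911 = 817.12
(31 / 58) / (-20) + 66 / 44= 1709 / 1160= 1.47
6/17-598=-10160/17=-597.65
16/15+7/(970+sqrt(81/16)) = 1.07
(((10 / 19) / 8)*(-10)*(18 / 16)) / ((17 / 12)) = -0.52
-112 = -112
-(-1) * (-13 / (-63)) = 13 / 63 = 0.21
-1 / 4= -0.25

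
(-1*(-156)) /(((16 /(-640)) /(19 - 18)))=-6240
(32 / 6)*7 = 112 / 3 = 37.33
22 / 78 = 11 / 39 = 0.28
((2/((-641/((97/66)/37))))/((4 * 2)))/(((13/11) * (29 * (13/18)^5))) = -7637004/3319845442537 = -0.00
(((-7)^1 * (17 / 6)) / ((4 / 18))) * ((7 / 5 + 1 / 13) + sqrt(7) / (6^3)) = -132.91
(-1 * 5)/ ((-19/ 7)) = 35/ 19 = 1.84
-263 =-263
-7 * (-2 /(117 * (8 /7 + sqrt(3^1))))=-784 /9711 + 686 * sqrt(3) /9711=0.04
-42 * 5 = -210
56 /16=3.50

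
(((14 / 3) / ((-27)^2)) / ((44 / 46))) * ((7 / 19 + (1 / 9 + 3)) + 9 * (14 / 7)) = 591353 / 4113747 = 0.14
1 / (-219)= -0.00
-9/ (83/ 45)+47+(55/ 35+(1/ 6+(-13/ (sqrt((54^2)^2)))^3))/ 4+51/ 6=2941961681331319/ 57623373851904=51.06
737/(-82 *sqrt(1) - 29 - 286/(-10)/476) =-1754060/264037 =-6.64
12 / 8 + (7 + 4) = 25 / 2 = 12.50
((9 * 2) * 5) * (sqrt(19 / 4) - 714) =-64260+45 * sqrt(19) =-64063.85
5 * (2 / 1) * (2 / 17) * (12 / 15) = 0.94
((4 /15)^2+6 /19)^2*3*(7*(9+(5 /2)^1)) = 220225138 /6091875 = 36.15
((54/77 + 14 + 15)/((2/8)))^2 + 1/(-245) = 418429399/29645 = 14114.67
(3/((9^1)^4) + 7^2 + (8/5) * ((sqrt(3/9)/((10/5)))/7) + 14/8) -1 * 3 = 4 * sqrt(3)/105 + 417721/8748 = 47.82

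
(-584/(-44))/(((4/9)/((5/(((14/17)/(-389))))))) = -21723705/308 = -70531.51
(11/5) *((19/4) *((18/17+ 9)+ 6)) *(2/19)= 3003/170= 17.66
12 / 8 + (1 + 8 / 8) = 7 / 2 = 3.50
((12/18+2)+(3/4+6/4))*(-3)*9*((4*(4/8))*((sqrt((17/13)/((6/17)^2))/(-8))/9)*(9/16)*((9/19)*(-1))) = -27081*sqrt(221)/126464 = -3.18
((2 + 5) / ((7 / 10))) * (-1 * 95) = -950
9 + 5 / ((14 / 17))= 211 / 14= 15.07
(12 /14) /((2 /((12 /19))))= 36 /133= 0.27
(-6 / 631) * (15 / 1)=-90 / 631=-0.14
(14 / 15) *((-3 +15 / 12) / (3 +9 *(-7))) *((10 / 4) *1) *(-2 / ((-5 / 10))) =49 / 180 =0.27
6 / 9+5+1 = 20 / 3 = 6.67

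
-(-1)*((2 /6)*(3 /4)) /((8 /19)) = 19 /32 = 0.59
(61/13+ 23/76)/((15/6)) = 987/494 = 2.00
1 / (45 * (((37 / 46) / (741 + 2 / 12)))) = 102281 / 4995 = 20.48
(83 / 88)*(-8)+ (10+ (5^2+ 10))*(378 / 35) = 5263 / 11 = 478.45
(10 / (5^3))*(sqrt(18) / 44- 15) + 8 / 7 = -2 / 35 + 3*sqrt(2) / 550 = -0.05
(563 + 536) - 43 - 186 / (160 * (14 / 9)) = 1181883 / 1120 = 1055.25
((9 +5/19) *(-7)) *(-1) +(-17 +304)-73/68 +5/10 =453839/1292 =351.27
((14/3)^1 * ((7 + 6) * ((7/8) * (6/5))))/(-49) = -13/10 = -1.30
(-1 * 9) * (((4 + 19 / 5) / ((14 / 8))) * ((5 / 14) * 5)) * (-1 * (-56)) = -28080 / 7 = -4011.43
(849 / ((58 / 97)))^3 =558519413800977 / 195112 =2862557986.19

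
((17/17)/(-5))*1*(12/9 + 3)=-13/15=-0.87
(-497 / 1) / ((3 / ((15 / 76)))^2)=-12425 / 5776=-2.15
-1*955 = -955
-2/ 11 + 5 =53/ 11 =4.82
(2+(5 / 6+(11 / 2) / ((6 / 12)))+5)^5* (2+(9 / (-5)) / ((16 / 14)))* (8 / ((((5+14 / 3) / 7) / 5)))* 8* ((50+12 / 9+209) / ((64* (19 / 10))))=8561704156448135 / 17138304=499565427.04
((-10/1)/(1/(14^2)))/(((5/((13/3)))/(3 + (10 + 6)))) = -96824/3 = -32274.67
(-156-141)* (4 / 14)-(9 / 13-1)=-7694 / 91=-84.55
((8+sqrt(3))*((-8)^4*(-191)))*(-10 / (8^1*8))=122240*sqrt(3)+977920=1189645.89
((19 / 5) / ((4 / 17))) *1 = 323 / 20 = 16.15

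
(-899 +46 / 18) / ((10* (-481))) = 4034 / 21645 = 0.19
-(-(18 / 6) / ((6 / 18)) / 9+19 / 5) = -14 / 5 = -2.80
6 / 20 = 3 / 10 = 0.30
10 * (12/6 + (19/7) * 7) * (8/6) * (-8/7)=-320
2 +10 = 12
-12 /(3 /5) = -20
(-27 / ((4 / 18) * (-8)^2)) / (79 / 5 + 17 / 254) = -17145 / 143296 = -0.12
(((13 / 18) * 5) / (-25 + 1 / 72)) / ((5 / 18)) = -936 / 1799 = -0.52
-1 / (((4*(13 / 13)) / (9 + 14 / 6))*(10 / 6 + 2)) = -17 / 22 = -0.77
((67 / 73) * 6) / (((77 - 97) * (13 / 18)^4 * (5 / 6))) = -63300528 / 52123825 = -1.21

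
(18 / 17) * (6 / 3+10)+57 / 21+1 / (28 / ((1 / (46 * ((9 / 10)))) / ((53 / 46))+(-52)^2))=111.99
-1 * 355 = -355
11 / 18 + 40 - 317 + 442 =2981 / 18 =165.61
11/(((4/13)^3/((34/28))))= 410839/896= 458.53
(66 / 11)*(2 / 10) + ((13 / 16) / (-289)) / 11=305119 / 254320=1.20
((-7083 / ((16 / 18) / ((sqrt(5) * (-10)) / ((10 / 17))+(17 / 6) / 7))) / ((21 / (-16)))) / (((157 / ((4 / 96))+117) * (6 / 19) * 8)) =254201 / 1015280 - 762603 * sqrt(5) / 72520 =-23.26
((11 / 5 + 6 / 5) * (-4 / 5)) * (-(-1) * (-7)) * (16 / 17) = 448 / 25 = 17.92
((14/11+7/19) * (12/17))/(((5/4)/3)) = 49392/17765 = 2.78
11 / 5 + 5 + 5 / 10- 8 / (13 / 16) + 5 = 371 / 130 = 2.85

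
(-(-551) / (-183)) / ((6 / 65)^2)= -2327975 / 6588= -353.37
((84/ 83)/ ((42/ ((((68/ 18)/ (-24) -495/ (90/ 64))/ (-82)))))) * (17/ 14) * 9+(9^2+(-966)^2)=533535972409/ 571704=933238.13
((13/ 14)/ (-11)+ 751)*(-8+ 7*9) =578205/ 14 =41300.36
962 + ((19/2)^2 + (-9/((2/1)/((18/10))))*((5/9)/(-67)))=282021/268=1052.32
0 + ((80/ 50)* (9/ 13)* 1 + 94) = 6182/ 65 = 95.11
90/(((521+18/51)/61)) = 93330/8863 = 10.53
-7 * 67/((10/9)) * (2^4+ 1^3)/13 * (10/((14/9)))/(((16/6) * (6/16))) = -92259/26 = -3548.42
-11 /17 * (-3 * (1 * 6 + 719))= 23925 /17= 1407.35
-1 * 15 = -15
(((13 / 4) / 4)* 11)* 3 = 429 / 16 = 26.81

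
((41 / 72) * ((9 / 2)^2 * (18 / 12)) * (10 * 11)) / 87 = 20295 / 928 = 21.87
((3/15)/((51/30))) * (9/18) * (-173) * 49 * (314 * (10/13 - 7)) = 215604018/221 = 975583.79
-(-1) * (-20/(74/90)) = -900/37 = -24.32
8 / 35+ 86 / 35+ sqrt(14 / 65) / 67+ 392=sqrt(910) / 4355+ 13814 / 35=394.69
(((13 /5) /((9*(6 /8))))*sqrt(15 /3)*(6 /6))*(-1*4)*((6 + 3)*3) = -208*sqrt(5) /5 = -93.02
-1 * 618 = -618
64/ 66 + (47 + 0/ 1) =1583/ 33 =47.97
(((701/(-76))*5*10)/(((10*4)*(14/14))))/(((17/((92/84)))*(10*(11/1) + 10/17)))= -16123/2400384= -0.01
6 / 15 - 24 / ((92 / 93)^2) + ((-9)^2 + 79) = 718781 / 5290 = 135.88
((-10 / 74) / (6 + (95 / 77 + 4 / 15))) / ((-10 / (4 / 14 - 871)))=-1.57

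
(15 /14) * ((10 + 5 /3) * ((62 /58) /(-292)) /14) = -775 /237104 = -0.00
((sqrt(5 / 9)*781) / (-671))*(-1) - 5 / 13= -5 / 13 + 71*sqrt(5) / 183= 0.48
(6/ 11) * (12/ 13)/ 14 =36/ 1001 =0.04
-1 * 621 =-621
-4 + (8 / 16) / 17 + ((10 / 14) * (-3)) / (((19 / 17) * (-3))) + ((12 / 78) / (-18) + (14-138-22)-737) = -468939469 / 529074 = -886.34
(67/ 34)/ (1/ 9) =603/ 34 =17.74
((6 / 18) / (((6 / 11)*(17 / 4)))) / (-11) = -2 / 153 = -0.01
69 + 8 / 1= 77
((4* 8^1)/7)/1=32/7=4.57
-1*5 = -5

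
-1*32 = -32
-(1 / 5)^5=-0.00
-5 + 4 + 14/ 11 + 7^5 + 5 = 184935/ 11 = 16812.27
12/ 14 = 6/ 7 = 0.86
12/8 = 3/2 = 1.50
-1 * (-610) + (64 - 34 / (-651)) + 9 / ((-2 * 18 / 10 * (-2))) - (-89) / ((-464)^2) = 94648862227 / 140157696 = 675.30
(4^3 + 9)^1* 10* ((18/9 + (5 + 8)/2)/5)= 1241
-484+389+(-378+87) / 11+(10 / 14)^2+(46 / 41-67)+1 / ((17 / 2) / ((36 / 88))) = -70167915 / 375683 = -186.77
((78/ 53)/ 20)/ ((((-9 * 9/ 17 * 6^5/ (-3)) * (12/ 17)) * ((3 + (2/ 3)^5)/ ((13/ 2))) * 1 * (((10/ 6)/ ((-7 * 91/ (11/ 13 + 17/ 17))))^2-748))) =-3349269670201/ 142998476141232506880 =-0.00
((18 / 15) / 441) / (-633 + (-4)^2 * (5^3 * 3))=2 / 3944745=0.00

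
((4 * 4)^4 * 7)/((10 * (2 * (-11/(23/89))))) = -2637824/4895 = -538.88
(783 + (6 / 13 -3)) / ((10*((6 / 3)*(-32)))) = -5073 / 4160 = -1.22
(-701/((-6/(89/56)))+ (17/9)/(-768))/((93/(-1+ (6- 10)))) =-44919485/4499712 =-9.98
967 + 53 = 1020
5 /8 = 0.62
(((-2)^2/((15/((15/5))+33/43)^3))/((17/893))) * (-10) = -354998755/32412608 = -10.95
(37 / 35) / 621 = 37 / 21735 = 0.00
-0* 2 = 0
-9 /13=-0.69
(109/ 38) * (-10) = -28.68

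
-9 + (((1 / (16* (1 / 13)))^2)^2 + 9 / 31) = -16809329 / 2031616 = -8.27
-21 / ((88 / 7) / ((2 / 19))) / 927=-49 / 258324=-0.00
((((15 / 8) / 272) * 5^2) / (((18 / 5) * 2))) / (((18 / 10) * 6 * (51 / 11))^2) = 1890625 / 198046881792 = 0.00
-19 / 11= -1.73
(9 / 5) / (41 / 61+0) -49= -9496 / 205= -46.32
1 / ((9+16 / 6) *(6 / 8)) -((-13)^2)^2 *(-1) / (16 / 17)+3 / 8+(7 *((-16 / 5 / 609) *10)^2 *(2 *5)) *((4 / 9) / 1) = 1157656251149 / 38147760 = 30346.64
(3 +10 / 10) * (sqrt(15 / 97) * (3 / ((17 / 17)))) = 12 * sqrt(1455) / 97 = 4.72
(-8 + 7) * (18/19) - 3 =-75/19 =-3.95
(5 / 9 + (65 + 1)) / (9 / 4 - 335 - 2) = -2396 / 12051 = -0.20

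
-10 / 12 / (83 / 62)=-155 / 249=-0.62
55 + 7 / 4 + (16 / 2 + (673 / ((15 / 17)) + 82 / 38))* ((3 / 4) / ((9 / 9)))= 241839 / 380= 636.42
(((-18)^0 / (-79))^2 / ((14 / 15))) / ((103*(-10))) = -3 / 17999044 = -0.00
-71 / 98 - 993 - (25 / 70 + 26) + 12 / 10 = -249626 / 245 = -1018.88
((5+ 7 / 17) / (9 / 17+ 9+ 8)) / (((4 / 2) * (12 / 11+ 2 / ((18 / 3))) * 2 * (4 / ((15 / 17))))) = 11385 / 952408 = 0.01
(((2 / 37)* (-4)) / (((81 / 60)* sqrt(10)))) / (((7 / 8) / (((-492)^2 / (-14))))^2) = -555567218688* sqrt(10) / 88837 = -19776194.65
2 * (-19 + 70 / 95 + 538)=19750 / 19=1039.47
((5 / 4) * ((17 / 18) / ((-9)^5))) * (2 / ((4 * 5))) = -17 / 8503056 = -0.00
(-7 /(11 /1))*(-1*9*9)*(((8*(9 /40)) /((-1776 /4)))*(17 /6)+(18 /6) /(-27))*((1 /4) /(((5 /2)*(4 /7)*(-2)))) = 720153 /1302400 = 0.55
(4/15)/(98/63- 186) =-3/2075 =-0.00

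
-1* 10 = -10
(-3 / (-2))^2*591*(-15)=-19946.25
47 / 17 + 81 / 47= 3586 / 799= 4.49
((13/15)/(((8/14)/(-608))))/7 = -131.73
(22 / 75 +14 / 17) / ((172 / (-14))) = -4984 / 54825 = -0.09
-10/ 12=-5/ 6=-0.83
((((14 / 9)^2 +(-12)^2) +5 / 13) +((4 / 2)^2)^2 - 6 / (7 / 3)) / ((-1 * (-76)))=1181077 / 560196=2.11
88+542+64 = 694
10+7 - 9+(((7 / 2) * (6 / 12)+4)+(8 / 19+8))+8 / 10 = 8729 / 380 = 22.97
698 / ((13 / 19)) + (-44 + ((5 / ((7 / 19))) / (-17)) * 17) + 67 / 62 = 5436987 / 5642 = 963.66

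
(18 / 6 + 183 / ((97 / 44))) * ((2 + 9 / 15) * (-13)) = -1409967 / 485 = -2907.15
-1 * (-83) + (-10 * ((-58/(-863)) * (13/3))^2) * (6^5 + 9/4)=-4851583703/744769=-6514.21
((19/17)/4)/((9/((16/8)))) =19/306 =0.06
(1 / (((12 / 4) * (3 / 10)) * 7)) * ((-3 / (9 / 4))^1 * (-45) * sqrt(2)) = 200 * sqrt(2) / 21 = 13.47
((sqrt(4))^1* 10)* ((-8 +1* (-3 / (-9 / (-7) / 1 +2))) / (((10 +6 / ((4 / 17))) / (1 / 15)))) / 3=-1640 / 14697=-0.11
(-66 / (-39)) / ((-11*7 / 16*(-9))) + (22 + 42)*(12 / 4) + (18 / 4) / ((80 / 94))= 12928837 / 65520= 197.33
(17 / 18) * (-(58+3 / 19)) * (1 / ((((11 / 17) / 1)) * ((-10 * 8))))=63869 / 60192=1.06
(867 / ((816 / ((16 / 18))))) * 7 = 119 / 18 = 6.61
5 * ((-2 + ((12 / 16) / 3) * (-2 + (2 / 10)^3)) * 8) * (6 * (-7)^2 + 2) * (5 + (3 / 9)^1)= -11830528 / 75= -157740.37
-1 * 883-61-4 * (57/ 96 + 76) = -10003/ 8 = -1250.38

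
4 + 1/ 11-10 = -65/ 11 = -5.91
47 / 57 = 0.82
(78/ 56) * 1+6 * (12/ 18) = 5.39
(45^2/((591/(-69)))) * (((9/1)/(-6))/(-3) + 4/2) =-232875/394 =-591.05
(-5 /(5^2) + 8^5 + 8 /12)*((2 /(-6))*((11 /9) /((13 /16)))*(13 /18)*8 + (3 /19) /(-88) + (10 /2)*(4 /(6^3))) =-560437610819 /6094440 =-91958.84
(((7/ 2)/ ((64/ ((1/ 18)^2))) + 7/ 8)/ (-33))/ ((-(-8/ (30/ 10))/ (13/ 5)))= -94367/ 3649536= -0.03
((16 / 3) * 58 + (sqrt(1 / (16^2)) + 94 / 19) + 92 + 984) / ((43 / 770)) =488177305 / 19608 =24896.84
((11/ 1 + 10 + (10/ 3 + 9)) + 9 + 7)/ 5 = 148/ 15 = 9.87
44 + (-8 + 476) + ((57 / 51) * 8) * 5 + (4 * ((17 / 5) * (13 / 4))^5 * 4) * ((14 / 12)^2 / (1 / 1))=439211550729133 / 122400000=3588329.66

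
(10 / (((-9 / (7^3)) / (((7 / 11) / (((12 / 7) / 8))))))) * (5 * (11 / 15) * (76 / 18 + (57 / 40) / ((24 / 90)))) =-231516425 / 5832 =-39697.60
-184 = -184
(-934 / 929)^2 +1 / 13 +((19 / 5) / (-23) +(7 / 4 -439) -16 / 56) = -15773480337421 / 36126896260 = -436.61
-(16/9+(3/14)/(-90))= -2237/1260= -1.78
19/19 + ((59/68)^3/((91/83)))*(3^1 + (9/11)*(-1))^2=207515156/54097043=3.84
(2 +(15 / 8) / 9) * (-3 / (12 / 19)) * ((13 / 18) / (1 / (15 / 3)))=-65455 / 1728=-37.88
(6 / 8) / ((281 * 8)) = 3 / 8992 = 0.00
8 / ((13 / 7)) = 56 / 13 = 4.31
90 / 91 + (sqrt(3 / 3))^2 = 181 / 91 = 1.99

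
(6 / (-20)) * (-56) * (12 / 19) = 1008 / 95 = 10.61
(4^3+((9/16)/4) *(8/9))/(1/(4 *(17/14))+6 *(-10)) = -459/428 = -1.07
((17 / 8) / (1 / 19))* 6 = 969 / 4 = 242.25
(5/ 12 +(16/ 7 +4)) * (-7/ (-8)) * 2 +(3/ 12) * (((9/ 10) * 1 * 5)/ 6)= 143/ 12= 11.92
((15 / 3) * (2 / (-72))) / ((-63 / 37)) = 185 / 2268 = 0.08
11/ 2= 5.50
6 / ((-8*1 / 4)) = -3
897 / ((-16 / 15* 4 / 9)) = -121095 / 64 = -1892.11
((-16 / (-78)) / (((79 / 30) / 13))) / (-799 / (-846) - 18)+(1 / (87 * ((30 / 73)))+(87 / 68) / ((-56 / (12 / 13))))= -0.05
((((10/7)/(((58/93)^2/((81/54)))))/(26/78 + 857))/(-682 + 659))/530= -77841/147658581728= -0.00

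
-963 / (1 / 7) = -6741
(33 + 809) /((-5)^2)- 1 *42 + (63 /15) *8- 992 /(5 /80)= -396168 /25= -15846.72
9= 9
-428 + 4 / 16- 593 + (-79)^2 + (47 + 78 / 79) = 1664763 / 316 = 5268.24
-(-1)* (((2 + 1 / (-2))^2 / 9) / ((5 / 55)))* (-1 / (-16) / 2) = 11 / 128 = 0.09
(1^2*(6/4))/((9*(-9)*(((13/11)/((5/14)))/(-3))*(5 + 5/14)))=11/3510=0.00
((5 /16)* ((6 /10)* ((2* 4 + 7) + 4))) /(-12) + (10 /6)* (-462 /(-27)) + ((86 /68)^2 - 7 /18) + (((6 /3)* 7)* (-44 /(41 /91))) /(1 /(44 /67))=-1191356371307 /1371829824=-868.44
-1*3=-3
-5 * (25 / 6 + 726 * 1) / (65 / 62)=-10447 / 3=-3482.33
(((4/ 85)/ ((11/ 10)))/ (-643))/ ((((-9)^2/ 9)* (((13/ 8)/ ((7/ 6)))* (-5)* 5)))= 224/ 1055114775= 0.00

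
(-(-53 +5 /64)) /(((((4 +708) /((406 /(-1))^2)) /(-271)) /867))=-32794095785031 /11392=-2878695205.85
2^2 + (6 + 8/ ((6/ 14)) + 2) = 92/ 3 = 30.67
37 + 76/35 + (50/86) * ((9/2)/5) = 119481/3010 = 39.69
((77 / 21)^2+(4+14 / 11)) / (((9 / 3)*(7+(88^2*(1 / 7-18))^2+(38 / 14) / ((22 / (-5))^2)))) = 3995068 / 12245029636572099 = 0.00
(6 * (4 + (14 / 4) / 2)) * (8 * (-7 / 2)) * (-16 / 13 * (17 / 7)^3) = 10847904 / 637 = 17029.68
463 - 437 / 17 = 7434 / 17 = 437.29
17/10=1.70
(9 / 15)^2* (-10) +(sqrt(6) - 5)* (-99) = 2457 / 5 - 99* sqrt(6) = 248.90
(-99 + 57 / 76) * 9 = -3537 / 4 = -884.25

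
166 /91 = 1.82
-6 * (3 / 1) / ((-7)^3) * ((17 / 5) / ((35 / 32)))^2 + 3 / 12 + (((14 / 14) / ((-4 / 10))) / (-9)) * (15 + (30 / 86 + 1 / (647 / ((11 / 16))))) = 5.02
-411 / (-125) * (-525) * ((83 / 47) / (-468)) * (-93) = -605.77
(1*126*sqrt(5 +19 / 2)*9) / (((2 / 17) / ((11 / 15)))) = 35343*sqrt(58) / 10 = 26916.43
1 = 1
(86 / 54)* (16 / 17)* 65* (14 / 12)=156520 / 1377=113.67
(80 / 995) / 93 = 16 / 18507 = 0.00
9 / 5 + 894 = 4479 / 5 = 895.80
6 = 6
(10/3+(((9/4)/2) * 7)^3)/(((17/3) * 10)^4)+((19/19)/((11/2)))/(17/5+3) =133857912517/4703902720000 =0.03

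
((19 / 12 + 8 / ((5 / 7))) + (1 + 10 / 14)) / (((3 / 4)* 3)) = 6089 / 945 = 6.44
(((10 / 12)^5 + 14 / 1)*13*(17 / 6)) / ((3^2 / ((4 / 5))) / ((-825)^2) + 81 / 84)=550.11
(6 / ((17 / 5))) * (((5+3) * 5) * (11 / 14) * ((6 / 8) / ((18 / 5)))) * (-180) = -247500 / 119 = -2079.83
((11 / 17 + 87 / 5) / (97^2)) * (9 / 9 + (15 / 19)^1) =3068 / 893855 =0.00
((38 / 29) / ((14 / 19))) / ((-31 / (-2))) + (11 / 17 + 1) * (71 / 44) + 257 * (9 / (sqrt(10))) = 3262635 / 1176791 + 2313 * sqrt(10) / 10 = 734.21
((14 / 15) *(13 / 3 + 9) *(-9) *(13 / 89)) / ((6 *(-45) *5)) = 728 / 60075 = 0.01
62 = 62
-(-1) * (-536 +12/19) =-10172/19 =-535.37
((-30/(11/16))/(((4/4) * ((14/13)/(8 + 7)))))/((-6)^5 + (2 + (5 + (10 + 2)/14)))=46800/598147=0.08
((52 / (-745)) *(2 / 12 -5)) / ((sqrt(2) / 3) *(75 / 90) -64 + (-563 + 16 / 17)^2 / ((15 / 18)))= 1288938664803816 / 1448137812390293411015 -188924502 *sqrt(2) / 289627562478058682203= 0.00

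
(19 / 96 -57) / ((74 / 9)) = -16359 / 2368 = -6.91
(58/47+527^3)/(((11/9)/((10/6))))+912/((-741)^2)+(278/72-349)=199585815.18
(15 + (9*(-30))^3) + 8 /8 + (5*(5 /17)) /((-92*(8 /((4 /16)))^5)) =-1032945908561477657 /52479131648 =-19682984.00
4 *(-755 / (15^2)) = -13.42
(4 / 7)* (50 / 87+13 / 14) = 3662 / 4263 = 0.86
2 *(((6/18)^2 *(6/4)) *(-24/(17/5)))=-40/17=-2.35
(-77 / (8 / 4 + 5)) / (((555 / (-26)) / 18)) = 9.28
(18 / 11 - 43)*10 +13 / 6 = -27157 / 66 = -411.47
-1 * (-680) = 680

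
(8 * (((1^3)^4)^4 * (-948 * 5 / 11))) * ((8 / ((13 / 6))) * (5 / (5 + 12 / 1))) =-9100800 / 2431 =-3743.64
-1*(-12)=12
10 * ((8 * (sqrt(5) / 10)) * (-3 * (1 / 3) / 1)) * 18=-144 * sqrt(5)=-321.99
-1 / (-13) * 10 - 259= -3357 / 13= -258.23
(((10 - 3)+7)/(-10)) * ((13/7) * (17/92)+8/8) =-173/92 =-1.88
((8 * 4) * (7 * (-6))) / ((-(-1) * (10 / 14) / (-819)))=7705152 / 5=1541030.40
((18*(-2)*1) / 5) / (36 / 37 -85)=1332 / 15545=0.09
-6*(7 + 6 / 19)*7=-5838 / 19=-307.26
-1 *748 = -748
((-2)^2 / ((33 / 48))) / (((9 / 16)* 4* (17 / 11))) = 256 / 153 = 1.67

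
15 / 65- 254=-3299 / 13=-253.77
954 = 954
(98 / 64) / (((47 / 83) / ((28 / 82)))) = 28469 / 30832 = 0.92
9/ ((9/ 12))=12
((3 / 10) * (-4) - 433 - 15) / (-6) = 1123 / 15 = 74.87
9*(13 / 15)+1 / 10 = 79 / 10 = 7.90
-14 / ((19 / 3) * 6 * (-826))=1 / 2242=0.00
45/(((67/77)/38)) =131670/67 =1965.22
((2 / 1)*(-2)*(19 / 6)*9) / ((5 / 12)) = -1368 / 5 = -273.60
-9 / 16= -0.56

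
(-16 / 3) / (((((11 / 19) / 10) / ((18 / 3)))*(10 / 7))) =-4256 / 11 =-386.91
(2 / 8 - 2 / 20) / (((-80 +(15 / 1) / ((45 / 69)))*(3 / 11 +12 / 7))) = -77 / 58140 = -0.00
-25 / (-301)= 25 / 301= 0.08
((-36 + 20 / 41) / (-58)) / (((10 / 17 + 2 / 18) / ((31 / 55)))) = 3452904 / 6997265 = 0.49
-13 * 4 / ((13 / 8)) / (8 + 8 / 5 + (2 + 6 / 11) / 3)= -1320 / 431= -3.06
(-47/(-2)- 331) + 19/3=-1807/6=-301.17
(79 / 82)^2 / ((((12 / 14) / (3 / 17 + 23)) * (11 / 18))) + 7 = 30219875 / 628694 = 48.07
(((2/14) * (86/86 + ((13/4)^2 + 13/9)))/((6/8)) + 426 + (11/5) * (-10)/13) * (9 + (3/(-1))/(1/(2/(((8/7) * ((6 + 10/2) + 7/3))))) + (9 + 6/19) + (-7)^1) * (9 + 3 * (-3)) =0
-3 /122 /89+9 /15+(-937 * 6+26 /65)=-61032821 /10858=-5621.00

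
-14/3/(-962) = 7/1443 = 0.00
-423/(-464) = 423/464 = 0.91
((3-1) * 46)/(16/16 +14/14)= 46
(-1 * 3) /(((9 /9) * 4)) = -3 /4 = -0.75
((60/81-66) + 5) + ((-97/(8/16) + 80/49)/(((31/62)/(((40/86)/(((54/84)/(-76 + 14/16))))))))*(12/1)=250882.20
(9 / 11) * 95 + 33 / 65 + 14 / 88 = 224207 / 2860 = 78.39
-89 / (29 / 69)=-6141 / 29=-211.76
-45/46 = -0.98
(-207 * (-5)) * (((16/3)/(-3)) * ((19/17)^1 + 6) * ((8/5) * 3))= -1068672/17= -62863.06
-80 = -80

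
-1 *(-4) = 4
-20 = -20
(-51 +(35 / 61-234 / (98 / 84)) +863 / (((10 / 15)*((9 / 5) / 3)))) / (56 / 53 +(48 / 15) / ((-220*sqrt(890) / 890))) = 251541497735*sqrt(890) / 8418725168 +1305168148625 / 601337512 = 3061.81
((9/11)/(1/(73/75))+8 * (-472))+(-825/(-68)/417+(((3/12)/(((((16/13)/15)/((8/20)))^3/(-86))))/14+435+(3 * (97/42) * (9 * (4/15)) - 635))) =-4136.47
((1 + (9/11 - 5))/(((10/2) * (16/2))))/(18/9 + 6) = -7/704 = -0.01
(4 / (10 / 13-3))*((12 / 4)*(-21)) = 3276 / 29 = 112.97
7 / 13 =0.54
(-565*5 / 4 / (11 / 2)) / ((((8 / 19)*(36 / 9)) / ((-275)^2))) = -369015625 / 64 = -5765869.14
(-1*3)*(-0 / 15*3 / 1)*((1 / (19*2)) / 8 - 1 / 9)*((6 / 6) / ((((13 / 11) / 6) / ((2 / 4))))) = 0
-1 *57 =-57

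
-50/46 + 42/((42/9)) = 182/23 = 7.91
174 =174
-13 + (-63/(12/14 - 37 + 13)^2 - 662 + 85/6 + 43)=-1801945/2916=-617.95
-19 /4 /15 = -19 /60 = -0.32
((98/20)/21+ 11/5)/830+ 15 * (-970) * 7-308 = -2543734127/24900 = -102158.00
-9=-9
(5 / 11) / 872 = 5 / 9592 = 0.00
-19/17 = -1.12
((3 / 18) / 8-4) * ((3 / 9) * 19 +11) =-68.97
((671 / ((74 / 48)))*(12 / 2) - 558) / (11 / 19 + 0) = 1443582 / 407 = 3546.88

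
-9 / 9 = -1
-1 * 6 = -6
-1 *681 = -681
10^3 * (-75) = -75000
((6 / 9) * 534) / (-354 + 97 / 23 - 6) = -8188 / 8183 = -1.00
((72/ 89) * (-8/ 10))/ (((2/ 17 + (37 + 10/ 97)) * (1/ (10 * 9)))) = -2849472/ 1820851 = -1.56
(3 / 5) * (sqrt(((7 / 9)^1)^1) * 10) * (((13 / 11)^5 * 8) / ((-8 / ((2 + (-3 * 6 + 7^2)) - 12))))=-15594306 * sqrt(7) / 161051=-256.18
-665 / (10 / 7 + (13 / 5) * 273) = -23275 / 24893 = -0.94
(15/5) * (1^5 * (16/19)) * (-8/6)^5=-10.65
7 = 7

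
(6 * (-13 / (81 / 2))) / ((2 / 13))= -12.52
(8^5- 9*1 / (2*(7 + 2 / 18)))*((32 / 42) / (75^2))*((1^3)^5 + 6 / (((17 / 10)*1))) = 2713909 / 135000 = 20.10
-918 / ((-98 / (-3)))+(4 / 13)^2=-231929 / 8281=-28.01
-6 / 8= -3 / 4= -0.75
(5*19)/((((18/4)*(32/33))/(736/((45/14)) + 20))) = 585409/108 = 5420.45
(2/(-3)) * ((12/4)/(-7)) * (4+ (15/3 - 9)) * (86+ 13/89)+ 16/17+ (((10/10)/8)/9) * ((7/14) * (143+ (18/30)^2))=7408/3825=1.94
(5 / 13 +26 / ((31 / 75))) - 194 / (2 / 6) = -209041 / 403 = -518.71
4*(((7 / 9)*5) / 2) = 70 / 9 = 7.78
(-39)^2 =1521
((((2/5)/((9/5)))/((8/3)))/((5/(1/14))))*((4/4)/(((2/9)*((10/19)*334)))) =57/1870400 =0.00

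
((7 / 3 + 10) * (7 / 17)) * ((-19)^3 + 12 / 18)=-34829.58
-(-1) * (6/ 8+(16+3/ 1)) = 79/ 4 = 19.75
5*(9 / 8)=45 / 8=5.62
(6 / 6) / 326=1 / 326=0.00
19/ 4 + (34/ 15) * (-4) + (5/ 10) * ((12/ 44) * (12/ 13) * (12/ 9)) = -35597/ 8580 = -4.15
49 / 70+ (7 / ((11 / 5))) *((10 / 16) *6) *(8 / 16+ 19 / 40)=21707 / 1760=12.33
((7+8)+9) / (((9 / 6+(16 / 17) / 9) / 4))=29376 / 491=59.83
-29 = -29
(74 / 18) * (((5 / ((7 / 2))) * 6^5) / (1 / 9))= 411017.14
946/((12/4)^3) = 946/27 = 35.04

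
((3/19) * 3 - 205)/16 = -1943/152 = -12.78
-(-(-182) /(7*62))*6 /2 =-39 /31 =-1.26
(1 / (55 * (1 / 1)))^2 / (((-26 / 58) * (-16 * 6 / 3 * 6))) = 29 / 7550400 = 0.00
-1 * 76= -76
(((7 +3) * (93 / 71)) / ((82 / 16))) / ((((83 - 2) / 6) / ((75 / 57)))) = 124000 / 497781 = 0.25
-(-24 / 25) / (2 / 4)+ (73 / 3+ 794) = 61519 / 75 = 820.25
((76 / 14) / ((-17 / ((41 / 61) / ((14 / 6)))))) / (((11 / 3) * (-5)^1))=14022 / 2794715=0.01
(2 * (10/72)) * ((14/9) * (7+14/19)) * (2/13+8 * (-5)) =-888370/6669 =-133.21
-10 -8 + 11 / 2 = -25 / 2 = -12.50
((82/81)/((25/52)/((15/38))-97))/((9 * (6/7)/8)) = -0.01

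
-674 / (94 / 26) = -8762 / 47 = -186.43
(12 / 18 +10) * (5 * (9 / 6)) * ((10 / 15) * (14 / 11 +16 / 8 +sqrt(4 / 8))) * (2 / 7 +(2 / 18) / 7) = 1520 * sqrt(2) / 189 +12160 / 231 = 64.01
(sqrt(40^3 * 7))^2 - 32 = 447968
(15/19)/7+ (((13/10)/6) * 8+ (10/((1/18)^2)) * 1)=6467483/1995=3241.85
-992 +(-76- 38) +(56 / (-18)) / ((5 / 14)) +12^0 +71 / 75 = -250372 / 225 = -1112.76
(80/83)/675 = 16/11205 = 0.00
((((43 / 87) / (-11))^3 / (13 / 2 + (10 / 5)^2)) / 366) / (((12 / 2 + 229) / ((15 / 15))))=-79507 / 791542175265765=-0.00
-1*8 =-8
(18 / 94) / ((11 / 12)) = 108 / 517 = 0.21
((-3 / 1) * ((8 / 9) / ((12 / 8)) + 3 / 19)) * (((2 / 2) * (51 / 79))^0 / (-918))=385 / 156978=0.00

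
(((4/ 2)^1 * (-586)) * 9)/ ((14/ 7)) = -5274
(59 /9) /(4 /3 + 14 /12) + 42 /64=4721 /1440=3.28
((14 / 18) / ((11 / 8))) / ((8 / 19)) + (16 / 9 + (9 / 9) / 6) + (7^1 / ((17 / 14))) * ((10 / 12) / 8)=5817 / 1496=3.89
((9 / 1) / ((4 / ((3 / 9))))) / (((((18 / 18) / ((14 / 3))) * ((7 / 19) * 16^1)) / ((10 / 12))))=0.49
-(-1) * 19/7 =19/7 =2.71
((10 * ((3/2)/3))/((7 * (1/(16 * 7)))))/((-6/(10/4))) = -33.33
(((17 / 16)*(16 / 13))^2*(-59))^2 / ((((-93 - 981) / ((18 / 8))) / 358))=-872209803 / 114244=-7634.62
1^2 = 1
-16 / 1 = -16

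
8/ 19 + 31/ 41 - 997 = -775746/ 779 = -995.82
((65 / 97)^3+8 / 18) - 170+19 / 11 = -15136874020 / 90354627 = -167.53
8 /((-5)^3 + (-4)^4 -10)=8 /121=0.07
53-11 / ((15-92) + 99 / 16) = 5475 / 103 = 53.16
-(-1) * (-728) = -728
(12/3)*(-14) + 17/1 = -39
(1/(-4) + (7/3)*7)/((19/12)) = 193/19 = 10.16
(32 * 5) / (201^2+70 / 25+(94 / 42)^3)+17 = 15910749529 / 935708537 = 17.00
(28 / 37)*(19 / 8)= 133 / 74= 1.80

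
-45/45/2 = -1/2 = -0.50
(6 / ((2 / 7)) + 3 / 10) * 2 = 213 / 5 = 42.60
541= 541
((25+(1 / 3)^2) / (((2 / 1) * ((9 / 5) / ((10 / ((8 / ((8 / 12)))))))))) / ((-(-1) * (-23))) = -2825 / 11178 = -0.25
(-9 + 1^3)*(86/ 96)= -43/ 6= -7.17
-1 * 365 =-365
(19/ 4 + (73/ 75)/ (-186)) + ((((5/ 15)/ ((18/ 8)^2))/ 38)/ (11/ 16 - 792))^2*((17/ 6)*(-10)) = 150783426411081667217/ 31778889378146291700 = 4.74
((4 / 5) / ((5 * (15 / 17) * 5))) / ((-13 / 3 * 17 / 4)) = -16 / 8125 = -0.00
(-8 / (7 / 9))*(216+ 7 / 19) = -295992 / 133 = -2225.50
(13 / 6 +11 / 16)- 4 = -55 / 48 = -1.15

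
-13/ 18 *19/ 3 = -247/ 54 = -4.57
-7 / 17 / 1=-7 / 17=-0.41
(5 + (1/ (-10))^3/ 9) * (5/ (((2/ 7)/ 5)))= 314993/ 720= 437.49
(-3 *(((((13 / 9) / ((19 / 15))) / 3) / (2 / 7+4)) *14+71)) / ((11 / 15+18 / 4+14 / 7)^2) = -3706000 / 894691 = -4.14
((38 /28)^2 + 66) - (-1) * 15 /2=14767 /196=75.34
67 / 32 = 2.09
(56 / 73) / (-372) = -14 / 6789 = -0.00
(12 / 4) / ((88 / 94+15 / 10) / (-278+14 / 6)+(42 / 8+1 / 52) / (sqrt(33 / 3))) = 148922647731 / 14177656031219+8072199917223 * sqrt(11) / 14177656031219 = 1.90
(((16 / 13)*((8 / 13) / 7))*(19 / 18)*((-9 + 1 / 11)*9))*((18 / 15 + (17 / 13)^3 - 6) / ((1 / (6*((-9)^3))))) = -2097100793088 / 20421115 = -102692.77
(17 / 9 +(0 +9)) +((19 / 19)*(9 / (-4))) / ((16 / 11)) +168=102149 / 576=177.34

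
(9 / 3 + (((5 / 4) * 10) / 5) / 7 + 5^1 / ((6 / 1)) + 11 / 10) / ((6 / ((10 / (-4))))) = -1111 / 504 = -2.20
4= 4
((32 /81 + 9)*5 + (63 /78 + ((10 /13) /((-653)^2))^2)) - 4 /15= 1182680340256333591 /24889974323616090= 47.52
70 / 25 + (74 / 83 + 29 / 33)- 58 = -731719 / 13695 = -53.43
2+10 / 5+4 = 8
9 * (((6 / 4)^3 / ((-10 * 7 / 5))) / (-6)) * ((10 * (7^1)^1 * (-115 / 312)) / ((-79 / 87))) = 1350675 / 131456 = 10.27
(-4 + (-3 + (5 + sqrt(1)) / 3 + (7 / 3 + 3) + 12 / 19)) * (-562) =-30910 / 57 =-542.28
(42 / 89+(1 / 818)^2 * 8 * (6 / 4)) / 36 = 2342023 / 178656108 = 0.01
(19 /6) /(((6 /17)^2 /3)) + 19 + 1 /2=6895 /72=95.76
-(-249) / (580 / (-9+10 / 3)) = -1411 / 580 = -2.43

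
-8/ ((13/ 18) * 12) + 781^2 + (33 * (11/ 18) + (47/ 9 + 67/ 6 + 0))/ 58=4139193359/ 6786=609960.71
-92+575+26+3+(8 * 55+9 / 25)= 23809 / 25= 952.36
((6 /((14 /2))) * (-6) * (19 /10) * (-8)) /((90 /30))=912 /35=26.06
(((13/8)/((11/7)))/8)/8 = 91/5632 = 0.02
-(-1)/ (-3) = -1/ 3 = -0.33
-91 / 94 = -0.97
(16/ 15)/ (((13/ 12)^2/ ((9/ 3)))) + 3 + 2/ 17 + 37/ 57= 5316826/ 818805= 6.49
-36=-36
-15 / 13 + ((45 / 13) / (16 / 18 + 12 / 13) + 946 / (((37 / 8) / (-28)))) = -583930279 / 101972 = -5726.38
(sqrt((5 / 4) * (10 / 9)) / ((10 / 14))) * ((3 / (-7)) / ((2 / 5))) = -5 * sqrt(2) / 4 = -1.77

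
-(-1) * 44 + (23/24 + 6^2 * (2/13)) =15755/312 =50.50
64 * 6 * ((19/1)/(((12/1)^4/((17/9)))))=323/486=0.66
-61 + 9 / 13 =-784 / 13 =-60.31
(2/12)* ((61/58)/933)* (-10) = -305/162342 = -0.00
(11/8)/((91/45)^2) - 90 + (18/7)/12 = -5925849/66248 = -89.45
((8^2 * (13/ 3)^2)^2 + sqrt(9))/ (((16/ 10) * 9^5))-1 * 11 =164029223/ 38263752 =4.29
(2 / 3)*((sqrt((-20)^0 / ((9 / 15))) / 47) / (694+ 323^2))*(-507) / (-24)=169*sqrt(15) / 177698916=0.00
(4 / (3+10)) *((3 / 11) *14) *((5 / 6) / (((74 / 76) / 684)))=3638880 / 5291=687.75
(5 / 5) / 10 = 1 / 10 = 0.10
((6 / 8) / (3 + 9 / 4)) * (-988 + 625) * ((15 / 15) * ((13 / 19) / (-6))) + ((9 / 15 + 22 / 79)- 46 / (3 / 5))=-22025189 / 315210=-69.87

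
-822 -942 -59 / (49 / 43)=-88973 / 49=-1815.78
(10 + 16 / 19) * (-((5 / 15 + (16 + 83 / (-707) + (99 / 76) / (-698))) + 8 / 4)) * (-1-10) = 2321916438017 / 1068890676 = 2172.27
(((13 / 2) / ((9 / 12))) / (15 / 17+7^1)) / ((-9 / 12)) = -884 / 603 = -1.47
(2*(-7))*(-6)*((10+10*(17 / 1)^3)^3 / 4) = 2491866382824000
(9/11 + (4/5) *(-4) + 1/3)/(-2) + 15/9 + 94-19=4273/55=77.69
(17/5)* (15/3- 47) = -714/5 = -142.80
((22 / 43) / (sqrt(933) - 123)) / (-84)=11 * sqrt(933) / 25637976 +451 / 8545992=0.00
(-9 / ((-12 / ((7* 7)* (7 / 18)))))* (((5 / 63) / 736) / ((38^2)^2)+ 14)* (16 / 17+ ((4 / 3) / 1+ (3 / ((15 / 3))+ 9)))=50207979602083961 / 21132269521920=2375.89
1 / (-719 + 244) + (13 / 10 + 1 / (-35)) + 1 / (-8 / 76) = -27367 / 3325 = -8.23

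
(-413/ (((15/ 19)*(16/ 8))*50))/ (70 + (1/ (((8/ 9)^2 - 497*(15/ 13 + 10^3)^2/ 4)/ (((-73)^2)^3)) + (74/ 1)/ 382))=10220373555876401897/ 2236933540216714675500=0.00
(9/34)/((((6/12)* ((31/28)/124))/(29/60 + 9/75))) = 15204/425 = 35.77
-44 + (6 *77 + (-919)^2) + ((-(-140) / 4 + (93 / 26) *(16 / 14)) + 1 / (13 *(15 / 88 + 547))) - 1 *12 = 3702597821270 / 4381741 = 845006.09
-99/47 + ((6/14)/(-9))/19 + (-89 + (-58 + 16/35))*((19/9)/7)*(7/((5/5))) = -12516709/40185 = -311.48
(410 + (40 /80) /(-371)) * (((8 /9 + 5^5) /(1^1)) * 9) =1222656161 /106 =11534492.08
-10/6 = -5/3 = -1.67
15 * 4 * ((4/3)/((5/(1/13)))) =16/13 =1.23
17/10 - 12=-103/10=-10.30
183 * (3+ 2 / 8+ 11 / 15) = 14579 / 20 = 728.95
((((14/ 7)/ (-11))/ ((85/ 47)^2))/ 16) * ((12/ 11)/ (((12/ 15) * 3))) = -2209/ 1398760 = -0.00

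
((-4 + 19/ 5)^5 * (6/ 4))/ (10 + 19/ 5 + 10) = -0.00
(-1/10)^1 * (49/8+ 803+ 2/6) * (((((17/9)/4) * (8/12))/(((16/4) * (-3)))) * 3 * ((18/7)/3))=330259/60480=5.46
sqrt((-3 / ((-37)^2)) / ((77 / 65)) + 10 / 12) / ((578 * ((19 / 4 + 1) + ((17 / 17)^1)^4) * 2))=sqrt(242963490) / 133384482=0.00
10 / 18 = 0.56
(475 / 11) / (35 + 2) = 475 / 407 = 1.17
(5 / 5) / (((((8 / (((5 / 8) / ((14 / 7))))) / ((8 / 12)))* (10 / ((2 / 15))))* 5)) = 1 / 14400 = 0.00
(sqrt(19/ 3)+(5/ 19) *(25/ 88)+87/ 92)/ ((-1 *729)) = -0.00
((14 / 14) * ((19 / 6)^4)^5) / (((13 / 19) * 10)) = 1502648008.20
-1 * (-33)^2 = -1089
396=396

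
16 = 16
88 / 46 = 1.91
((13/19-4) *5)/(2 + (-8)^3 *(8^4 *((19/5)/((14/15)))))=0.00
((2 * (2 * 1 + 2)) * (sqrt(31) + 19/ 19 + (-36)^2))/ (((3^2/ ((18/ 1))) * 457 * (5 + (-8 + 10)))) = 16 * sqrt(31)/ 3199 + 20752/ 3199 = 6.51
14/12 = 1.17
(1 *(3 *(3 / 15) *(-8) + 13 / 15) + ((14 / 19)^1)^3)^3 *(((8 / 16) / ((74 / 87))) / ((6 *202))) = -1393113532942423069 / 65117732036406642000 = -0.02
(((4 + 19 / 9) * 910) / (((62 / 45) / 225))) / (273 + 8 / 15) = 38390625 / 11563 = 3320.13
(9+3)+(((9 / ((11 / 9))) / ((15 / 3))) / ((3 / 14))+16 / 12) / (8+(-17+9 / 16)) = 245636 / 22275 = 11.03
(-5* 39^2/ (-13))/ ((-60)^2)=13/ 80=0.16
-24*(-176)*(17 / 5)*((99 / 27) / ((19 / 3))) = 789888 / 95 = 8314.61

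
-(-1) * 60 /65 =12 /13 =0.92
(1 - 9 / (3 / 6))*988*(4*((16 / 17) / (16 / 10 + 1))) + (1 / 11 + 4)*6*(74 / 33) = -2936060 / 121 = -24264.96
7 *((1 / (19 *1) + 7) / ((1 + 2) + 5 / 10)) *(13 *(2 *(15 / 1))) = 104520 / 19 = 5501.05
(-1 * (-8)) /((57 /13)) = 104 /57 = 1.82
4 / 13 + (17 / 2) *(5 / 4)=1137 / 104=10.93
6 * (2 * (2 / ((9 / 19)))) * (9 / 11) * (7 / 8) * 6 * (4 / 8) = 1197 / 11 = 108.82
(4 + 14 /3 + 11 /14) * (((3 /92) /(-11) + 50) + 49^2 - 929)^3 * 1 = 1450686147182109433657 /43530216576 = 33325957490.92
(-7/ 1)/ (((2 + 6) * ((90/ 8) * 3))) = -0.03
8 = 8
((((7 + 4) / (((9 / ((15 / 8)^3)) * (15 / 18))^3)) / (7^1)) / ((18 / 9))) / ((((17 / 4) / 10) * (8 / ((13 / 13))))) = 626484375 / 3992977408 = 0.16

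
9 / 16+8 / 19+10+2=3947 / 304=12.98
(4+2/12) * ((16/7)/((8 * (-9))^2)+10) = 567025/13608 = 41.67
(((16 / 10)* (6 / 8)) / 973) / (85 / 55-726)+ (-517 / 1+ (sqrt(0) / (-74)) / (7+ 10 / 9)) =-20043668711 / 38769185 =-517.00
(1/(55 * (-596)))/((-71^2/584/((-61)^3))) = -33139226/41310995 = -0.80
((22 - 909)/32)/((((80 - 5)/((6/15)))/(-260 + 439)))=-158773/6000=-26.46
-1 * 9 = -9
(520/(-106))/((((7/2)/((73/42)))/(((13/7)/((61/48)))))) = -3947840/1108919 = -3.56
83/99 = 0.84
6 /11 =0.55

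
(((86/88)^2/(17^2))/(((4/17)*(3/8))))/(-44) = -1849/2172192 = -0.00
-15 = -15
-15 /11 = -1.36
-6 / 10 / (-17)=3 / 85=0.04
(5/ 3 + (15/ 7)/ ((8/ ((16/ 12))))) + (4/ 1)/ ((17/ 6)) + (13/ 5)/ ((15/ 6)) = 79889/ 17850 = 4.48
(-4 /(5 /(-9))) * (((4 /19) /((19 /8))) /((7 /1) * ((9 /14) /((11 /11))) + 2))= 2304 /23465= 0.10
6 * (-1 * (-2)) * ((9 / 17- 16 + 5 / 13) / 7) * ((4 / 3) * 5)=-266720 / 1547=-172.41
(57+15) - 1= 71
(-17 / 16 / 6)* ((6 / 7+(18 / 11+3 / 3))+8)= -5015 / 2464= -2.04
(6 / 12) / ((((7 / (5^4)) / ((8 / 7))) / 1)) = 51.02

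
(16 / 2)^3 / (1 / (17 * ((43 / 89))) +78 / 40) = 7485440 / 30289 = 247.13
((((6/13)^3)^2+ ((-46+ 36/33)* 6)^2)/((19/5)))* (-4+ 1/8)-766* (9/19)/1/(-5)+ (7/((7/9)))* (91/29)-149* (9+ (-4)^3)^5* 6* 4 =2895863100470608335554109/1609040914195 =1799744851062.04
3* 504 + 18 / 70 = 52929 / 35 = 1512.26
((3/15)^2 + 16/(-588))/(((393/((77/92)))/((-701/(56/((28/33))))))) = -32947/113891400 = -0.00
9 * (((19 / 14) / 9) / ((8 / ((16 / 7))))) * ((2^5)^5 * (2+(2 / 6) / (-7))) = 25402237.64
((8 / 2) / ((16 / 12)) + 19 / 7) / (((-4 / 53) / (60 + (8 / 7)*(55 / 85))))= -3830840 / 833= -4598.85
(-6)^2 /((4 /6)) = 54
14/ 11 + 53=597/ 11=54.27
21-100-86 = -165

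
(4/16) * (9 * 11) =99/4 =24.75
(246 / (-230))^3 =-1860867 / 1520875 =-1.22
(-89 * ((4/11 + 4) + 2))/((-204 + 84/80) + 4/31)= 3862600/1383239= 2.79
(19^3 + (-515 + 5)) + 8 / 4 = 6351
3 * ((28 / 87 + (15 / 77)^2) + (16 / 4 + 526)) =273571777 / 171941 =1591.08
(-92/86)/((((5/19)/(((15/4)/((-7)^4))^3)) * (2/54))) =-7964325/19045611188576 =-0.00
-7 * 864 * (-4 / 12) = 2016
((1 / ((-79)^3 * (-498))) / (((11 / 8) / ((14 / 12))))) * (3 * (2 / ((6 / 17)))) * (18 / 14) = 34 / 450144607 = 0.00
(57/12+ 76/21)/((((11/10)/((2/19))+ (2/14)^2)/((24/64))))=24605/82088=0.30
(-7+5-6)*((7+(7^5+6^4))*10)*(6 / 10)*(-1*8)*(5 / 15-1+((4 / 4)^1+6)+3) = 64906240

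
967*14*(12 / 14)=11604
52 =52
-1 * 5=-5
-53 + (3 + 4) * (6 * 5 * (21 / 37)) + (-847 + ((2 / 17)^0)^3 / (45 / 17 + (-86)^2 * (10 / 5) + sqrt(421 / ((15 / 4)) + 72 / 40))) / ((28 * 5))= 295587065128147871 / 4915049017792480 - 289 * sqrt(25665) / 132839162643040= 60.14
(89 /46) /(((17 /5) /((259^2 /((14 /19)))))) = 81024265 /1564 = 51805.80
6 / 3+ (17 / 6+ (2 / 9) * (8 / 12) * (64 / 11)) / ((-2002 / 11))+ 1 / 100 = 1344388 / 675675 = 1.99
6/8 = 0.75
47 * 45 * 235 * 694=344935350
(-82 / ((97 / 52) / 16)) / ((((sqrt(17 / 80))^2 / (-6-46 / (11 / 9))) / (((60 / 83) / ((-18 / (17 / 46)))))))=-4366336000 / 2036903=-2143.62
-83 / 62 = -1.34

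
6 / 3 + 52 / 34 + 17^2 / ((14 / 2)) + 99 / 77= 46.10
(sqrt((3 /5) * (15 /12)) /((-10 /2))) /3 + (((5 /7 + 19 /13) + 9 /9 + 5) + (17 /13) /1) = 863 /91-sqrt(3) /30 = 9.43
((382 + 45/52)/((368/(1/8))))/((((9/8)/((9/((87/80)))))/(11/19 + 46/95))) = 2010809/1976988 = 1.02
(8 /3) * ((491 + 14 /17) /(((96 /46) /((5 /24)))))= 106835 /816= 130.93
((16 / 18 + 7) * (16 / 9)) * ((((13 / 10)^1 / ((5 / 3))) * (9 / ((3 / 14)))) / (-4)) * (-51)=439348 / 75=5857.97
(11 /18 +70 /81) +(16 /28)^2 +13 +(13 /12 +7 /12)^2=139547 /7938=17.58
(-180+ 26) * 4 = -616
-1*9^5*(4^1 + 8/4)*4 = -1417176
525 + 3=528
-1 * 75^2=-5625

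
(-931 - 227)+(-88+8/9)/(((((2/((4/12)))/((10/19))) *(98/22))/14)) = -606374/513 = -1182.02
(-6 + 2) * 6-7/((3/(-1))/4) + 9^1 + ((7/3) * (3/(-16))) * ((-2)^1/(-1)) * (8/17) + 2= -208/51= -4.08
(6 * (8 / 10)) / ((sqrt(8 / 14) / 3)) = 36 * sqrt(7) / 5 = 19.05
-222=-222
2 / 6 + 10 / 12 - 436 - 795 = -7379 / 6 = -1229.83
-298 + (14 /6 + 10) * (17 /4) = -2947 /12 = -245.58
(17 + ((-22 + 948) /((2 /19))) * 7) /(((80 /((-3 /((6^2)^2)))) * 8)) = -1711 /7680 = -0.22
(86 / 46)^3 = 79507 / 12167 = 6.53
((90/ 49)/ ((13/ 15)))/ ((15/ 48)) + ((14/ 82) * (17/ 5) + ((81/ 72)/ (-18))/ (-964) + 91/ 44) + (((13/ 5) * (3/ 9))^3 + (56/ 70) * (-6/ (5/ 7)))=50271079546921/ 14955012072000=3.36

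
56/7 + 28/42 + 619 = 1883/3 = 627.67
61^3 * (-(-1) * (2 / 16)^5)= 226981 / 32768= 6.93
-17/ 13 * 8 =-136/ 13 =-10.46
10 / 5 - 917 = -915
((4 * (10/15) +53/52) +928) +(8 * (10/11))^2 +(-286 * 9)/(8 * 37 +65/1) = 6660563159/6814236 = 977.45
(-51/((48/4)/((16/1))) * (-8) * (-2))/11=-1088/11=-98.91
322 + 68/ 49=15846/ 49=323.39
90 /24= 15 /4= 3.75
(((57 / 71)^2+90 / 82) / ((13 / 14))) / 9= 560084 / 2686853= 0.21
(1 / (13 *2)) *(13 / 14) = 1 / 28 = 0.04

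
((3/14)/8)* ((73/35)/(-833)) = -219/3265360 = -0.00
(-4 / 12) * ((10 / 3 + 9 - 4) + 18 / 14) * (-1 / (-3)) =-202 / 189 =-1.07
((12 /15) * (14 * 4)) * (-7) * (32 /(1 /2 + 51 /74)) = -464128 /55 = -8438.69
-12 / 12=-1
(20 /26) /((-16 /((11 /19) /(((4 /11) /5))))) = -3025 /7904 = -0.38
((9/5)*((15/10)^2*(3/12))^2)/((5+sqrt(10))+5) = 81/1280 - 81*sqrt(10)/12800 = 0.04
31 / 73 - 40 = -2889 / 73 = -39.58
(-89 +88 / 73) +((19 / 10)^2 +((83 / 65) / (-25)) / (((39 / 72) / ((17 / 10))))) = -2601405219 / 30842500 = -84.34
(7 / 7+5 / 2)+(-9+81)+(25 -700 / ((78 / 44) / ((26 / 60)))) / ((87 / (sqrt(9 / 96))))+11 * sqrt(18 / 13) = -1315 * sqrt(6) / 6264+33 * sqrt(26) / 13+151 / 2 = 87.93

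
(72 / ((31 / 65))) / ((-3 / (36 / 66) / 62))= -18720 / 11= -1701.82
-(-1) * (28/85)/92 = 7/1955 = 0.00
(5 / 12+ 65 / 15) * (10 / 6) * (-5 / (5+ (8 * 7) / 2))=-1.20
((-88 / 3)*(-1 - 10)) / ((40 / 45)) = 363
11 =11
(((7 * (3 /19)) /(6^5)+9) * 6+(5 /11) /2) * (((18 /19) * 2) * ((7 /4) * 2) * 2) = 34273043 /47652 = 719.24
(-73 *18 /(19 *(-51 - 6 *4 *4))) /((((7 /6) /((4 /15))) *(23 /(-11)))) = -38544 /749455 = -0.05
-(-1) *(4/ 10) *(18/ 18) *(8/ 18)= 0.18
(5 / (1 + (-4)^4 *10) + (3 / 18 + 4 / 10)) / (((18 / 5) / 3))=43687 / 92196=0.47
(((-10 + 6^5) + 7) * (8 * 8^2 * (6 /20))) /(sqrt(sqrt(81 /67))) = 1989888 * 67^(1 /4) /5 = 1138616.12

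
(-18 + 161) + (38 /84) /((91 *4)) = 2186203 /15288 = 143.00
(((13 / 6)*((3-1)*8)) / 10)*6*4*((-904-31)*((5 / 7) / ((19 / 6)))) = -2333760 / 133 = -17547.07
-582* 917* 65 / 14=-2477865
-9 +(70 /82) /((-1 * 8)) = -2987 /328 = -9.11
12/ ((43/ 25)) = 6.98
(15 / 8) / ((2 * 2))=15 / 32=0.47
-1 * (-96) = 96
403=403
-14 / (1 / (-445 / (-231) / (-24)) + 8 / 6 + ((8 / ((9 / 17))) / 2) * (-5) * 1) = 28035 / 97928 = 0.29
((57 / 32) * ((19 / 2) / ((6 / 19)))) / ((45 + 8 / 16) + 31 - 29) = 361 / 320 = 1.13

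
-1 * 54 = -54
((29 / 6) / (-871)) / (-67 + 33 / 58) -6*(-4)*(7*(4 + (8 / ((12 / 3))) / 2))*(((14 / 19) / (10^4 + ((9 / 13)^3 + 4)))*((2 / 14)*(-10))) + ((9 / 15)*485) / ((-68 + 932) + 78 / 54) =1159972671685688960 / 4678362050506551069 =0.25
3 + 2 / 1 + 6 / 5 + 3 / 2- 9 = -13 / 10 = -1.30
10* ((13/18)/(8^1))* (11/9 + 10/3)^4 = 183674465/472392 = 388.82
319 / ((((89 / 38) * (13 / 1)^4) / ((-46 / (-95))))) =29348 / 12709645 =0.00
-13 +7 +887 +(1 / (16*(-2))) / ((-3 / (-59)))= 84517 / 96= 880.39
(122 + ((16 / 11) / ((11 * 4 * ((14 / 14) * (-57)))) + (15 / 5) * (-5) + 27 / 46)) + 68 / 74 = 108.51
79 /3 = 26.33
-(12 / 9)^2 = -16 / 9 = -1.78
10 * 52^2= 27040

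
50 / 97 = 0.52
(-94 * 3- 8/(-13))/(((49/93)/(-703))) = 239156382/637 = 375441.73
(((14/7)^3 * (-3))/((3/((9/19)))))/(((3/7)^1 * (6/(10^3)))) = -28000/19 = -1473.68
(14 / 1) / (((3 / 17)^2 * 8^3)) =2023 / 2304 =0.88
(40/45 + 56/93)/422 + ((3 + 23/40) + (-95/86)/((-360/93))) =782476217/202509360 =3.86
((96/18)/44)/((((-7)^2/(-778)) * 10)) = -1556/8085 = -0.19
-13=-13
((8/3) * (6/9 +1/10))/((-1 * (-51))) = 92/2295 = 0.04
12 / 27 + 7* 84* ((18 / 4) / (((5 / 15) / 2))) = 142888 / 9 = 15876.44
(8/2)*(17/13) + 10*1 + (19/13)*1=217/13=16.69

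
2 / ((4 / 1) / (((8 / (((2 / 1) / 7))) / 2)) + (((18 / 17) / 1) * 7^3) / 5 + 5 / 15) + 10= 1311160 / 130759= 10.03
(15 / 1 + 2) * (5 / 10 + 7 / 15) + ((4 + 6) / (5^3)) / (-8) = 4927 / 300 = 16.42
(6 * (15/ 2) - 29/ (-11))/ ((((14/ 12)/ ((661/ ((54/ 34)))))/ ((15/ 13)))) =58881880/ 3003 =19607.69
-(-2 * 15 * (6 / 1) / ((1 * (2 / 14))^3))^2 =-3811827600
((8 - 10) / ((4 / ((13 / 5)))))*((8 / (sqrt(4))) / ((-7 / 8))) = 208 / 35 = 5.94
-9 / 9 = -1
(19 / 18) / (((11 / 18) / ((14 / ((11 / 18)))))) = 4788 / 121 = 39.57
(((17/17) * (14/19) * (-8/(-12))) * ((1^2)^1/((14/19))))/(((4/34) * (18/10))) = 85/27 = 3.15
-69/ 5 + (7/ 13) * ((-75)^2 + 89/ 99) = 19404937/ 6435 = 3015.53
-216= -216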